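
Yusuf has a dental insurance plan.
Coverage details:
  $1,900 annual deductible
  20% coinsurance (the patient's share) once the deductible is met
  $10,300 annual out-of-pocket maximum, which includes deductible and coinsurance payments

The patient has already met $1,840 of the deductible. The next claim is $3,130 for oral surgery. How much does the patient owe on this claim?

Deductible still to meet: $1,900 − $1,840 = $60.
That leaves $3,130 − $60 = $3,070 for coinsurance.
Coinsurance: $3,070 × 20% = $614.
That puts the patient's cost at $60 + $614 = $674 before any cap.
Total out-of-pocket so far would be $1,840 + $674 = $2,514, below the $10,300 cap — no reduction.

$674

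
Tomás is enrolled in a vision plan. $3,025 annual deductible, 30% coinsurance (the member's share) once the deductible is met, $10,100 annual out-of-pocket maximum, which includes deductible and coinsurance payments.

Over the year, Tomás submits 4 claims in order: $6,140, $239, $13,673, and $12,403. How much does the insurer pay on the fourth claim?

$10,436.10

Claim 1 ($6,140): $3,025 to deductible, leaving $3,115; coinsurance $3,115 × 30% = $934.50. Member owes $3,959.50 (running OOP $3,959.50). Plan pays $6,140 − $3,959.50 = $2,180.50.
Claim 2 ($239): deductible already satisfied, so member's share is 30% × $239 = $71.70. Member pays $71.70; OOP now $4,031.20. Plan pays $239 − $71.70 = $167.30.
Claim 3 ($13,673): 30% coinsurance on $13,673 = $4,101.90. Member owes $4,101.90 (running OOP $8,133.10). Insurer: $13,673 − $4,101.90 = $9,571.10.
Claim 4 ($12,403): deductible already satisfied, so member's share is 30% × $12,403 = $3,720.90. Adding that to $8,133.10 gives $11,854, past the $10,100 cap; member pays only $10,100 − $8,133.10 = $1,966.90. Insurer: $12,403 − $1,966.90 = $10,436.10.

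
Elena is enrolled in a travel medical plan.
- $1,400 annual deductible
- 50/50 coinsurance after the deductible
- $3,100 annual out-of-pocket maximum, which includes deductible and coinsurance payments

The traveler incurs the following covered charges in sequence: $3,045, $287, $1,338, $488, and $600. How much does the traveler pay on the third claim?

#1 ($3,045): deductible takes $1,400, $1,645 remains; coinsurance $1,645 × 50% = $822.50. Traveler pays $2,222.50; OOP now $2,222.50.
#2 ($287): 50% coinsurance on $287 = $143.50. Traveler owes $143.50 (running OOP $2,366).
#3 ($1,338): deductible already satisfied, so traveler's share is 50% × $1,338 = $669. Cost to traveler: $669. OOP to date $3,035.

$669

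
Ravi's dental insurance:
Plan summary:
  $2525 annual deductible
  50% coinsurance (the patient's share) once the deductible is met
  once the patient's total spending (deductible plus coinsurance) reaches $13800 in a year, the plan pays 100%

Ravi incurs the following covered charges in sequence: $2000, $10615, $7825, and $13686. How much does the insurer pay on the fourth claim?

Claim 1 — $2000: all of it applies to the deductible. Patient pays $2000; OOP now $2000. Plan pays $2000 − $2000 = $0.
Claim 2 — $10615: $525 finishes the deductible; $10090 goes to coinsurance; patient's 50% is $5045. Patient pays $5570; OOP now $7570. Plan pays $10615 − $5570 = $5045.
Claim 3 — $7825: deductible met; 50% of $7825 = $3912.50. Patient owes $3912.50 (running OOP $11482.50). Insurer: $7825 − $3912.50 = $3912.50.
Claim 4 — $13686: deductible met; 50% of $13686 = $6843. Adding that to $11482.50 gives $18325.50, past the $13800 cap; patient pays only $13800 − $11482.50 = $2317.50. Plan pays $13686 − $2317.50 = $11368.50.

$11368.50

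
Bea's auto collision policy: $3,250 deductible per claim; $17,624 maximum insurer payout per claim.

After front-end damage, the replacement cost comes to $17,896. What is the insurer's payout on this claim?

Subtract the deductible: $17,896 − $3,250 = $14,646.
$14,646 ≤ $17,624, so the limit doesn't bind; insurer pays $14,646.

$14,646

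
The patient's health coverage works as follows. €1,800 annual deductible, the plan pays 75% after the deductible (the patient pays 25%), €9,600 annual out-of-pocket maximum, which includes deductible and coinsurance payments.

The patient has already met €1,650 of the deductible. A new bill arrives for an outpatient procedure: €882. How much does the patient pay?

€333

€1,650 of the €1,800 deductible is already met, leaving €150.
That leaves €882 − €150 = €732 for coinsurance.
25% of €732 = €183 falls to the patient.
Patient responsibility before any cap: €150 + €183 = €333.
Cumulative spending €1,650 + €333 = €1,983 stays under the €9,600 maximum.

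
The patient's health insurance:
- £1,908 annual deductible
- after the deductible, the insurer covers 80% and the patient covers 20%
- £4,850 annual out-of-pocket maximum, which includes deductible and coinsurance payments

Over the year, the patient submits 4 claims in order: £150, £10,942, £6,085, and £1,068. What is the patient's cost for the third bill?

£1,105.20

Claim 1 (£150): entire amount goes to the deductible. Patient owes £150 (running OOP £150).
Claim 2 (£10,942): £1,758 finishes the deductible; £9,184 goes to coinsurance; patient's 20% is £1,836.80. Patient owes £3,594.80 (running OOP £3,744.80).
Claim 3 (£6,085): 20% coinsurance on £6,085 = £1,217. That would push OOP to £4,961.80, over the £4,850 cap, so patient pays £4,850 − £3,744.80 = £1,105.20.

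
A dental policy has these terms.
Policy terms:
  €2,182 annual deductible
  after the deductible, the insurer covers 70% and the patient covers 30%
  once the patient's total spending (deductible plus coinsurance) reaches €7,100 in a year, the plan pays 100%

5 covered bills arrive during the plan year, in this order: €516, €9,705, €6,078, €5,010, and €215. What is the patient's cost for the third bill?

Bill 1, €516: entire amount goes to the deductible. Patient pays €516; OOP now €516.
Bill 2, €9,705: €1,666 finishes the deductible; €8,039 goes to coinsurance; 30% of €8,039 = €2,411.70. Patient pays €4,077.70; OOP now €4,593.70.
Bill 3, €6,078: deductible met; 30% of €6,078 = €1,823.40. Cost to patient: €1,823.40. OOP to date €6,417.10.

€1,823.40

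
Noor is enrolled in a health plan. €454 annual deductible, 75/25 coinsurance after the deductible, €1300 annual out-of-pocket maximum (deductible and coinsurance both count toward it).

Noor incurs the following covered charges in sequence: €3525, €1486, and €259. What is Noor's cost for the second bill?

€78.25

#1 (€3525): €454 to deductible, leaving €3071; 25% of €3071 = €767.75. Patient owes €1221.75 (running OOP €1221.75).
#2 (€1486): deductible already satisfied, so patient's share is 25% × €1486 = €371.50. OOP would hit €1593.25 > €1300, so the cap limits the patient to €1300 − €1221.75 = €78.25.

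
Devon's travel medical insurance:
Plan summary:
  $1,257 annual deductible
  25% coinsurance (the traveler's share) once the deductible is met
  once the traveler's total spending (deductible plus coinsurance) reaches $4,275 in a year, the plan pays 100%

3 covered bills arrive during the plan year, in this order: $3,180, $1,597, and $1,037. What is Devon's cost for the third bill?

#1 ($3,180): deductible takes $1,257, $1,923 remains; 25% of $1,923 = $480.75. Cost to traveler: $1,737.75. OOP to date $1,737.75.
#2 ($1,597): deductible already satisfied, so traveler's share is 25% × $1,597 = $399.25. Traveler owes $399.25 (running OOP $2,137).
#3 ($1,037): 25% coinsurance on $1,037 = $259.25. Cost to traveler: $259.25. OOP to date $2,396.25.

$259.25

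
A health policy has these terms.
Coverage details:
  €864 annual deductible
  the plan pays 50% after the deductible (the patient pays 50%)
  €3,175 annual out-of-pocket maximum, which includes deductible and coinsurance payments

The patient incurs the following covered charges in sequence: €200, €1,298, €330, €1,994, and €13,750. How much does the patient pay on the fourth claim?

Bill 1, €200: entire amount goes to the deductible. Cost to patient: €200. OOP to date €200.
Bill 2, €1,298: deductible takes €664, €634 remains; 50% of €634 = €317. Patient owes €981 (running OOP €1,181).
Bill 3, €330: deductible met; 50% of €330 = €165. Patient owes €165 (running OOP €1,346).
Bill 4, €1,994: 50% coinsurance on €1,994 = €997. Cost to patient: €997. OOP to date €2,343.

€997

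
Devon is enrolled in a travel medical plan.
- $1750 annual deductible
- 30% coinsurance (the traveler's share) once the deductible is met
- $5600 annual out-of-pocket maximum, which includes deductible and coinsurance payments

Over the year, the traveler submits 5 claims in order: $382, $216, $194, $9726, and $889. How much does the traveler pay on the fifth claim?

$266.70

Claim 1 — $382: fully absorbed by the deductible. Traveler owes $382 (running OOP $382).
Claim 2 — $216: fully absorbed by the deductible. Cost to traveler: $216. OOP to date $598.
Claim 3 — $194: fully absorbed by the deductible. Traveler owes $194 (running OOP $792).
Claim 4 — $9726: $958 finishes the deductible; $8768 goes to coinsurance; coinsurance $8768 × 30% = $2630.40. Traveler pays $3588.40; OOP now $4380.40.
Claim 5 — $889: deductible met; 30% of $889 = $266.70. Cost to traveler: $266.70. OOP to date $4647.10.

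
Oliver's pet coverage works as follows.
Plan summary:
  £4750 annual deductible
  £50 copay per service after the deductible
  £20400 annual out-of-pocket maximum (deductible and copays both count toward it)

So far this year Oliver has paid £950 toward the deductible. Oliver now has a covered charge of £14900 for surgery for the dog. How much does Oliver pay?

Remaining deductible: £4750 − £950 = £3800.
The remaining £11100 (= £14900 − £3800) moves to the copay.
Copay on this service: £50.
So the owner owes £3800 + £50 = £3850 before any cap.
Year-to-date out-of-pocket becomes £950 + £3850 = £4800, still under the £20400 maximum, so no cap applies.

£3850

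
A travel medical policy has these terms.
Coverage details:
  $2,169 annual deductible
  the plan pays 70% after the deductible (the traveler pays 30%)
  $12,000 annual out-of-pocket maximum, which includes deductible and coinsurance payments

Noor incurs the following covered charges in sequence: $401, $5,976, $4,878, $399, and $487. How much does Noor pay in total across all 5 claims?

Claim 1 ($401): entire amount goes to the deductible. Traveler pays $401; OOP now $401.
Claim 2 ($5,976): $1,768 to deductible, leaving $4,208; 30% of $4,208 = $1,262.40. Cost to traveler: $3,030.40. OOP to date $3,431.40.
Claim 3 ($4,878): deductible already satisfied, so traveler's share is 30% × $4,878 = $1,463.40. Traveler pays $1,463.40; OOP now $4,894.80.
Claim 4 ($399): deductible already satisfied, so traveler's share is 30% × $399 = $119.70. Traveler pays $119.70; OOP now $5,014.50.
Claim 5 ($487): 30% coinsurance on $487 = $146.10. Traveler owes $146.10 (running OOP $5,160.60).
Total paid by the traveler: $401 + $3,030.40 + $1,463.40 + $119.70 + $146.10 = $5,160.60.

$5,160.60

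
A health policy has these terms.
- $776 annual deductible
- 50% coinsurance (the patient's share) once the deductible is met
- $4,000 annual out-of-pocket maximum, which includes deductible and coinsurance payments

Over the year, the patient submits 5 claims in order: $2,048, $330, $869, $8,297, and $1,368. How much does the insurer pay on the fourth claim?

$6,308.50

#1 ($2,048): deductible takes $776, $1,272 remains; 50% of $1,272 = $636. Patient pays $1,412; OOP now $1,412. Plan pays $2,048 − $1,412 = $636.
#2 ($330): deductible already satisfied, so patient's share is 50% × $330 = $165. Cost to patient: $165. OOP to date $1,577. Insurer: $330 − $165 = $165.
#3 ($869): 50% coinsurance on $869 = $434.50. Patient pays $434.50; OOP now $2,011.50. Insurer: $869 − $434.50 = $434.50.
#4 ($8,297): deductible already satisfied, so patient's share is 50% × $8,297 = $4,148.50. That would push OOP to $6,160, over the $4,000 cap, so patient pays $4,000 − $2,011.50 = $1,988.50. Insurer: $8,297 − $1,988.50 = $6,308.50.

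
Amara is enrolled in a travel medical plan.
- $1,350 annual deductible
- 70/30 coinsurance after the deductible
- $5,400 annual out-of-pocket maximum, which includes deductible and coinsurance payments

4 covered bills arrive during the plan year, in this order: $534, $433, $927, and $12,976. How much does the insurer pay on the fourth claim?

Bill 1, $534: fully absorbed by the deductible. Traveler owes $534 (running OOP $534). Insurer: $534 − $534 = $0.
Bill 2, $433: all of it applies to the deductible. Traveler pays $433; OOP now $967. Insurer: $433 − $433 = $0.
Bill 3, $927: $383 to deductible, leaving $544; traveler's 30% is $163.20. Cost to traveler: $546.20. OOP to date $1,513.20. Plan pays $927 − $546.20 = $380.80.
Bill 4, $12,976: 30% coinsurance on $12,976 = $3,892.80. That would push OOP to $5,406, over the $5,400 cap, so traveler pays $5,400 − $1,513.20 = $3,886.80. Plan pays $12,976 − $3,886.80 = $9,089.20.

$9,089.20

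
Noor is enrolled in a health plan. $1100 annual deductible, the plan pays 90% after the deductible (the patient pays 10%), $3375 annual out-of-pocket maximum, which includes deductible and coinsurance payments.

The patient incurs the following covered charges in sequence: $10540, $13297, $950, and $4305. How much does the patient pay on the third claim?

Claim 1 ($10540): $1100 finishes the deductible; $9440 goes to coinsurance; 10% of $9440 = $944. Cost to patient: $2044. OOP to date $2044.
Claim 2 ($13297): deductible already satisfied, so patient's share is 10% × $13297 = $1329.70. Cost to patient: $1329.70. OOP to date $3373.70.
Claim 3 ($950): 10% coinsurance on $950 = $95. Adding that to $3373.70 gives $3468.70, past the $3375 cap; patient pays only $3375 − $3373.70 = $1.30.

$1.30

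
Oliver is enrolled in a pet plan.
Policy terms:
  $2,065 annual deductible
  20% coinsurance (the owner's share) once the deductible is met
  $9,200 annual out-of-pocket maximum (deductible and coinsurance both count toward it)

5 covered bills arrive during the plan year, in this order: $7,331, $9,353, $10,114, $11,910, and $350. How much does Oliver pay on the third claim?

Bill 1, $7,331: deductible takes $2,065, $5,266 remains; 20% of $5,266 = $1,053.20. Owner owes $3,118.20 (running OOP $3,118.20).
Bill 2, $9,353: deductible already satisfied, so owner's share is 20% × $9,353 = $1,870.60. Owner owes $1,870.60 (running OOP $4,988.80).
Bill 3, $10,114: deductible met; 20% of $10,114 = $2,022.80. Cost to owner: $2,022.80. OOP to date $7,011.60.

$2,022.80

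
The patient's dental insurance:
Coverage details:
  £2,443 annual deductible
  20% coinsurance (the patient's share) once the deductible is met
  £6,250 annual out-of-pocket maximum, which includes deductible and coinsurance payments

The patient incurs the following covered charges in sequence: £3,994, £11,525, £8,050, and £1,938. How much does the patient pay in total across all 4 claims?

£6,250

Bill 1, £3,994: deductible takes £2,443, £1,551 remains; 20% of £1,551 = £310.20. Patient owes £2,753.20 (running OOP £2,753.20).
Bill 2, £11,525: 20% coinsurance on £11,525 = £2,305. Patient pays £2,305; OOP now £5,058.20.
Bill 3, £8,050: deductible met; 20% of £8,050 = £1,610. That would push OOP to £6,668.20, over the £6,250 cap, so patient pays £6,250 − £5,058.20 = £1,191.80.
Bill 4, £1,938: deductible already satisfied, so patient's share is 20% × £1,938 = £387.60. Adding that to £6,250 gives £6,637.60, past the £6,250 cap; patient pays only £6,250 − £6,250 = £0.
Summing the patient's payments: £2,753.20 + £2,305 + £1,191.80 + £0 = £6,250.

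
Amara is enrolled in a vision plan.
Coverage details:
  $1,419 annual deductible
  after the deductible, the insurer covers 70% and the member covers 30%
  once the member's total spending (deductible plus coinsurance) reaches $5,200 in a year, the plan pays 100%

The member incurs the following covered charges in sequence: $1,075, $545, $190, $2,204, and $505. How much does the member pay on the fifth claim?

$151.50

Claim 1 — $1,075: fully absorbed by the deductible. Member owes $1,075 (running OOP $1,075).
Claim 2 — $545: $344 finishes the deductible; $201 goes to coinsurance; member's 30% is $60.30. Member pays $404.30; OOP now $1,479.30.
Claim 3 — $190: 30% coinsurance on $190 = $57. Cost to member: $57. OOP to date $1,536.30.
Claim 4 — $2,204: 30% coinsurance on $2,204 = $661.20. Member owes $661.20 (running OOP $2,197.50).
Claim 5 — $505: 30% coinsurance on $505 = $151.50. Cost to member: $151.50. OOP to date $2,349.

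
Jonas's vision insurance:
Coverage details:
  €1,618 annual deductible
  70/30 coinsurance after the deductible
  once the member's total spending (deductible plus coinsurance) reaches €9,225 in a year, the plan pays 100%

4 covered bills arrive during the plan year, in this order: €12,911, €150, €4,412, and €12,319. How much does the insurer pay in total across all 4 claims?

€20,567

Claim 1 (€12,911): €1,618 to deductible, leaving €11,293; member's 30% is €3,387.90. Cost to member: €5,005.90. OOP to date €5,005.90. Insurer: €12,911 − €5,005.90 = €7,905.10.
Claim 2 (€150): 30% coinsurance on €150 = €45. Member pays €45; OOP now €5,050.90. Insurer: €150 − €45 = €105.
Claim 3 (€4,412): 30% coinsurance on €4,412 = €1,323.60. Member owes €1,323.60 (running OOP €6,374.50). Insurer: €4,412 − €1,323.60 = €3,088.40.
Claim 4 (€12,319): 30% coinsurance on €12,319 = €3,695.70. That would push OOP to €10,070.20, over the €9,225 cap, so member pays €9,225 − €6,374.50 = €2,850.50. Insurer: €12,319 − €2,850.50 = €9,468.50.
Insurer total = bills − member's total = €29,792 − €9,225 = €20,567.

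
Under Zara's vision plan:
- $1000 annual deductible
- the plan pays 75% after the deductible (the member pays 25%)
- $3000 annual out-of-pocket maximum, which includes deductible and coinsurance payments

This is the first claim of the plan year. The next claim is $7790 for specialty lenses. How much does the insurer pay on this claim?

$5092.50

The full $1000 deductible is still open; $1000 of this bill applies to it.
After the $1000 deductible portion, $7790 − $1000 = $6790 is subject to coinsurance.
25% of $6790 = $1697.50 falls to the member.
So the member owes $1000 + $1697.50 = $2697.50 before any cap.
Cumulative spending $0 + $2697.50 = $2697.50 stays under the $3000 maximum.
Insurer pays the balance: $7790 − $2697.50 = $5092.50.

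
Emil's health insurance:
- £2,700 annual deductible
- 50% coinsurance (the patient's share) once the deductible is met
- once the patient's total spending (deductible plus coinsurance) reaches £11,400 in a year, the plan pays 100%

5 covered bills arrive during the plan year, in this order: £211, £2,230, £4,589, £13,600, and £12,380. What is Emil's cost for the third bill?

Claim 1 (£211): all of it applies to the deductible. Patient owes £211 (running OOP £211).
Claim 2 (£2,230): entire amount goes to the deductible. Patient owes £2,230 (running OOP £2,441).
Claim 3 (£4,589): £259 to deductible, leaving £4,330; patient's 50% is £2,165. Patient owes £2,424 (running OOP £4,865).

£2,424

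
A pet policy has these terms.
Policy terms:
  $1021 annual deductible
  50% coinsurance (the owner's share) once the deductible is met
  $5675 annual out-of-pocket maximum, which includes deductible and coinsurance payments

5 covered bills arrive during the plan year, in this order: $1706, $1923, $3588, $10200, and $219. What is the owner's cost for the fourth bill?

$1556

Claim 1 ($1706): deductible takes $1021, $685 remains; 50% of $685 = $342.50. Cost to owner: $1363.50. OOP to date $1363.50.
Claim 2 ($1923): deductible already satisfied, so owner's share is 50% × $1923 = $961.50. Owner pays $961.50; OOP now $2325.
Claim 3 ($3588): deductible met; 50% of $3588 = $1794. Owner pays $1794; OOP now $4119.
Claim 4 ($10200): deductible met; 50% of $10200 = $5100. Adding that to $4119 gives $9219, past the $5675 cap; owner pays only $5675 − $4119 = $1556.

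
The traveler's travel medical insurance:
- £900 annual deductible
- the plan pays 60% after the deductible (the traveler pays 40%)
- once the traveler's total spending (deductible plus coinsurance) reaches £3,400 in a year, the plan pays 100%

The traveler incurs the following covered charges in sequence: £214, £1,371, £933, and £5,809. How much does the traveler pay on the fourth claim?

Claim 1 (£214): all of it applies to the deductible. Cost to traveler: £214. OOP to date £214.
Claim 2 (£1,371): deductible takes £686, £685 remains; coinsurance £685 × 40% = £274. Traveler pays £960; OOP now £1,174.
Claim 3 (£933): deductible met; 40% of £933 = £373.20. Cost to traveler: £373.20. OOP to date £1,547.20.
Claim 4 (£5,809): deductible already satisfied, so traveler's share is 40% × £5,809 = £2,323.60. Adding that to £1,547.20 gives £3,870.80, past the £3,400 cap; traveler pays only £3,400 − £1,547.20 = £1,852.80.

£1,852.80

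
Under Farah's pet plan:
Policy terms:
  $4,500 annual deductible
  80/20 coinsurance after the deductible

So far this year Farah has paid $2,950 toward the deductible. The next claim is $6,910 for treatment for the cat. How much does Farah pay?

$2,622

Deductible still to meet: $4,500 − $2,950 = $1,550.
After the $1,550 deductible portion, $6,910 − $1,550 = $5,360 is subject to coinsurance.
20% of $5,360 = $1,072 falls to the owner.
Owner responsibility: $1,550 + $1,072 = $2,622.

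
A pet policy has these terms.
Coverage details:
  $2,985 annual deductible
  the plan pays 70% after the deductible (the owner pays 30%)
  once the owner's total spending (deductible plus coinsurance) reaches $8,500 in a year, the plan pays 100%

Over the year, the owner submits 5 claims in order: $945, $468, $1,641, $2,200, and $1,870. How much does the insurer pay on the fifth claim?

Claim 1 ($945): fully absorbed by the deductible. Owner owes $945 (running OOP $945). Insurer: $945 − $945 = $0.
Claim 2 ($468): fully absorbed by the deductible. Cost to owner: $468. OOP to date $1,413. Plan pays $468 − $468 = $0.
Claim 3 ($1,641): $1,572 to deductible, leaving $69; owner's 30% is $20.70. Owner owes $1,592.70 (running OOP $3,005.70). Insurer: $1,641 − $1,592.70 = $48.30.
Claim 4 ($2,200): deductible already satisfied, so owner's share is 30% × $2,200 = $660. Owner pays $660; OOP now $3,665.70. Insurer: $2,200 − $660 = $1,540.
Claim 5 ($1,870): deductible met; 30% of $1,870 = $561. Cost to owner: $561. OOP to date $4,226.70. Insurer: $1,870 − $561 = $1,309.

$1,309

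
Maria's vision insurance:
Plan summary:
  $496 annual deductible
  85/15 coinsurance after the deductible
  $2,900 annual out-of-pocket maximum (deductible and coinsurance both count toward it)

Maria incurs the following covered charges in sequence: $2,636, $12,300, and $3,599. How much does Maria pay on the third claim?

$238

Claim 1 — $2,636: $496 finishes the deductible; $2,140 goes to coinsurance; coinsurance $2,140 × 15% = $321. Member owes $817 (running OOP $817).
Claim 2 — $12,300: 15% coinsurance on $12,300 = $1,845. Member owes $1,845 (running OOP $2,662).
Claim 3 — $3,599: deductible already satisfied, so member's share is 15% × $3,599 = $539.85. Adding that to $2,662 gives $3,201.85, past the $2,900 cap; member pays only $2,900 − $2,662 = $238.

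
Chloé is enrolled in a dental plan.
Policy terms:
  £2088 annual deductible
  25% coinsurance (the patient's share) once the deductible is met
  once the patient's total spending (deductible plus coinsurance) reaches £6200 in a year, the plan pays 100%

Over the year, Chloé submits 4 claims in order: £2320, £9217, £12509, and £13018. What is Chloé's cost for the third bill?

£1749.75

#1 (£2320): £2088 finishes the deductible; £232 goes to coinsurance; 25% of £232 = £58. Cost to patient: £2146. OOP to date £2146.
#2 (£9217): deductible met; 25% of £9217 = £2304.25. Cost to patient: £2304.25. OOP to date £4450.25.
#3 (£12509): 25% coinsurance on £12509 = £3127.25. That would push OOP to £7577.50, over the £6200 cap, so patient pays £6200 − £4450.25 = £1749.75.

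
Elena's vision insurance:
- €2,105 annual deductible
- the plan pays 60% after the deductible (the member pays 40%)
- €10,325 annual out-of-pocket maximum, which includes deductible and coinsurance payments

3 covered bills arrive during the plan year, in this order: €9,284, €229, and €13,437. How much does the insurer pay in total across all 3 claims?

€12,625

Bill 1, €9,284: €2,105 to deductible, leaving €7,179; coinsurance €7,179 × 40% = €2,871.60. Cost to member: €4,976.60. OOP to date €4,976.60. Insurer: €9,284 − €4,976.60 = €4,307.40.
Bill 2, €229: deductible already satisfied, so member's share is 40% × €229 = €91.60. Member owes €91.60 (running OOP €5,068.20). Insurer: €229 − €91.60 = €137.40.
Bill 3, €13,437: 40% coinsurance on €13,437 = €5,374.80. Adding that to €5,068.20 gives €10,443, past the €10,325 cap; member pays only €10,325 − €5,068.20 = €5,256.80. Insurer: €13,437 − €5,256.80 = €8,180.20.
Insurer total: €4,307.40 + €137.40 + €8,180.20 = €12,625.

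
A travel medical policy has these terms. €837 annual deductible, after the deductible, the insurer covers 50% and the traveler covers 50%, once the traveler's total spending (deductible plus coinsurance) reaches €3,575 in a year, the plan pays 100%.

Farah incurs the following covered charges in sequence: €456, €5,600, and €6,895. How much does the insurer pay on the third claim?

€6,766.50

Claim 1 (€456): entire amount goes to the deductible. Traveler owes €456 (running OOP €456). Plan pays €456 − €456 = €0.
Claim 2 (€5,600): €381 to deductible, leaving €5,219; 50% of €5,219 = €2,609.50. Cost to traveler: €2,990.50. OOP to date €3,446.50. Plan pays €5,600 − €2,990.50 = €2,609.50.
Claim 3 (€6,895): deductible met; 50% of €6,895 = €3,447.50. That would push OOP to €6,894, over the €3,575 cap, so traveler pays €3,575 − €3,446.50 = €128.50. Plan pays €6,895 − €128.50 = €6,766.50.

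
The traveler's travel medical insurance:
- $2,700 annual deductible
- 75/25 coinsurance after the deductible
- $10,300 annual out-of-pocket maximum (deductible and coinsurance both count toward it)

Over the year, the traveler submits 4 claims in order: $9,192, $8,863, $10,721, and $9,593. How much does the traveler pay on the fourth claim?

$1,081

Claim 1 ($9,192): deductible takes $2,700, $6,492 remains; 25% of $6,492 = $1,623. Cost to traveler: $4,323. OOP to date $4,323.
Claim 2 ($8,863): deductible already satisfied, so traveler's share is 25% × $8,863 = $2,215.75. Traveler pays $2,215.75; OOP now $6,538.75.
Claim 3 ($10,721): deductible already satisfied, so traveler's share is 25% × $10,721 = $2,680.25. Cost to traveler: $2,680.25. OOP to date $9,219.
Claim 4 ($9,593): deductible already satisfied, so traveler's share is 25% × $9,593 = $2,398.25. OOP would hit $11,617.25 > $10,300, so the cap limits the traveler to $10,300 − $9,219 = $1,081.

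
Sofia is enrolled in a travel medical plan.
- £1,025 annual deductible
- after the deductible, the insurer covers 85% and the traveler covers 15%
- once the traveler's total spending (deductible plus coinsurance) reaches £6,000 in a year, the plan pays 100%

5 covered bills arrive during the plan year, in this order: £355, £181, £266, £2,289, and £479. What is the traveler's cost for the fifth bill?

#1 (£355): all of it applies to the deductible. Cost to traveler: £355. OOP to date £355.
#2 (£181): entire amount goes to the deductible. Traveler owes £181 (running OOP £536).
#3 (£266): all of it applies to the deductible. Cost to traveler: £266. OOP to date £802.
#4 (£2,289): £223 finishes the deductible; £2,066 goes to coinsurance; coinsurance £2,066 × 15% = £309.90. Traveler pays £532.90; OOP now £1,334.90.
#5 (£479): 15% coinsurance on £479 = £71.85. Cost to traveler: £71.85. OOP to date £1,406.75.

£71.85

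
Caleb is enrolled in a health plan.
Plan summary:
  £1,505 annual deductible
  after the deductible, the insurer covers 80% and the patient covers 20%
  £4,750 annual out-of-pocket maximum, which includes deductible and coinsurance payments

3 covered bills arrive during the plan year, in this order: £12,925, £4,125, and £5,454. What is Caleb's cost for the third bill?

#1 (£12,925): deductible takes £1,505, £11,420 remains; patient's 20% is £2,284. Cost to patient: £3,789. OOP to date £3,789.
#2 (£4,125): deductible already satisfied, so patient's share is 20% × £4,125 = £825. Patient pays £825; OOP now £4,614.
#3 (£5,454): deductible already satisfied, so patient's share is 20% × £5,454 = £1,090.80. Adding that to £4,614 gives £5,704.80, past the £4,750 cap; patient pays only £4,750 − £4,614 = £136.

£136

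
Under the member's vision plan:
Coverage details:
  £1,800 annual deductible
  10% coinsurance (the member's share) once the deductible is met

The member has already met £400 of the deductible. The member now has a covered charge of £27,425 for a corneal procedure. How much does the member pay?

£4,002.50

£400 of the £1,800 deductible is already met, leaving £1,400.
The remaining £26,025 (= £27,425 − £1,400) moves to coinsurance.
Coinsurance: £26,025 × 10% = £2,602.50.
That puts the member's cost at £1,400 + £2,602.50 = £4,002.50.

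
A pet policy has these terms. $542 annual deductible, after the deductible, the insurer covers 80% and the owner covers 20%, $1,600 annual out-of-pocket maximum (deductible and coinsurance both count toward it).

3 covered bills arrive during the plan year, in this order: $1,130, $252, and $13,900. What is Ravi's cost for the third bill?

$890

Bill 1, $1,130: deductible takes $542, $588 remains; 20% of $588 = $117.60. Owner owes $659.60 (running OOP $659.60).
Bill 2, $252: 20% coinsurance on $252 = $50.40. Owner owes $50.40 (running OOP $710).
Bill 3, $13,900: deductible met; 20% of $13,900 = $2,780. OOP would hit $3,490 > $1,600, so the cap limits the owner to $1,600 − $710 = $890.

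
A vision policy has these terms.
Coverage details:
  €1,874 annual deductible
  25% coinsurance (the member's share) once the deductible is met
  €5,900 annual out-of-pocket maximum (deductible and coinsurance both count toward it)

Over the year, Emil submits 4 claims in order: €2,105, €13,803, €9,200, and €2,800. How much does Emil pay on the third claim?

€517.50

Claim 1 (€2,105): deductible takes €1,874, €231 remains; coinsurance €231 × 25% = €57.75. Member owes €1,931.75 (running OOP €1,931.75).
Claim 2 (€13,803): 25% coinsurance on €13,803 = €3,450.75. Member owes €3,450.75 (running OOP €5,382.50).
Claim 3 (€9,200): deductible met; 25% of €9,200 = €2,300. Adding that to €5,382.50 gives €7,682.50, past the €5,900 cap; member pays only €5,900 − €5,382.50 = €517.50.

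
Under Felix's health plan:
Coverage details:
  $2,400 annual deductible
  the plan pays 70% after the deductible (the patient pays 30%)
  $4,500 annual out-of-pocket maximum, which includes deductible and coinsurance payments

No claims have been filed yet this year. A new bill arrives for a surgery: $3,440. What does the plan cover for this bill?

$728

The full $2,400 deductible is still open; $2,400 of this bill applies to it.
After the $2,400 deductible portion, $3,440 − $2,400 = $1,040 is subject to coinsurance.
30% of $1,040 = $312 falls to the patient.
Patient responsibility before any cap: $2,400 + $312 = $2,712.
Total out-of-pocket so far would be $0 + $2,712 = $2,712, below the $4,500 cap — no reduction.
Insurer pays the balance: $3,440 − $2,712 = $728.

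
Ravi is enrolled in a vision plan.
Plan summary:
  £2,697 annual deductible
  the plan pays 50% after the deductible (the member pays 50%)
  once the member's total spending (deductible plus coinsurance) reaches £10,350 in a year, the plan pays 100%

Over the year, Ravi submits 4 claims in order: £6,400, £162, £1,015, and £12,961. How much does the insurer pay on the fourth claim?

£7,748

Claim 1 (£6,400): £2,697 finishes the deductible; £3,703 goes to coinsurance; member's 50% is £1,851.50. Member owes £4,548.50 (running OOP £4,548.50). Plan pays £6,400 − £4,548.50 = £1,851.50.
Claim 2 (£162): deductible already satisfied, so member's share is 50% × £162 = £81. Member owes £81 (running OOP £4,629.50). Plan pays £162 − £81 = £81.
Claim 3 (£1,015): 50% coinsurance on £1,015 = £507.50. Cost to member: £507.50. OOP to date £5,137. Insurer: £1,015 − £507.50 = £507.50.
Claim 4 (£12,961): 50% coinsurance on £12,961 = £6,480.50. That would push OOP to £11,617.50, over the £10,350 cap, so member pays £10,350 − £5,137 = £5,213. Plan pays £12,961 − £5,213 = £7,748.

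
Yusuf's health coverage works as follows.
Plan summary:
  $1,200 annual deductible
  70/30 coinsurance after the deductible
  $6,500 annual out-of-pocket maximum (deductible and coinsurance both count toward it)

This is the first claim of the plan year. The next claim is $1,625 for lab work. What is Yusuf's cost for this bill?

Nothing has been paid toward the $1,200 deductible, so the first $1,200 of this charge is applied there.
After the $1,200 deductible portion, $1,625 − $1,200 = $425 is subject to coinsurance.
Coinsurance: $425 × 30% = $127.50.
So the patient owes $1,200 + $127.50 = $1,327.50 before any cap.
Cumulative spending $0 + $1,327.50 = $1,327.50 stays under the $6,500 maximum.

$1,327.50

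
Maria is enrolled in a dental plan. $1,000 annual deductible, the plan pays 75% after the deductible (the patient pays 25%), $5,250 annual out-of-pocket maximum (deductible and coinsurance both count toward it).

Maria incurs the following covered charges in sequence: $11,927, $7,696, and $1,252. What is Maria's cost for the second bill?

$1,518.25

Claim 1 ($11,927): $1,000 to deductible, leaving $10,927; 25% of $10,927 = $2,731.75. Patient pays $3,731.75; OOP now $3,731.75.
Claim 2 ($7,696): deductible met; 25% of $7,696 = $1,924. That would push OOP to $5,655.75, over the $5,250 cap, so patient pays $5,250 − $3,731.75 = $1,518.25.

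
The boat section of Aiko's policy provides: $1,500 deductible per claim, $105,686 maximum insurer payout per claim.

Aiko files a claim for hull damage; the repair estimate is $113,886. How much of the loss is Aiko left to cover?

After the deductible, $113,886 − $1,500 = $112,386 remains.
$112,386 exceeds the $105,686 limit, so the insurer pays the limit: $105,686.
Owner's share is the uncovered remainder: $113,886 − $105,686 = $8,200.

$8,200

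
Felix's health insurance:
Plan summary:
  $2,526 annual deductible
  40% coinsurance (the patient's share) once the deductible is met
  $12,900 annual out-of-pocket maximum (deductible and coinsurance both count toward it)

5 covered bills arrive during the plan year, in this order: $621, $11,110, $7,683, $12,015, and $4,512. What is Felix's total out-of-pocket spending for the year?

#1 ($621): entire amount goes to the deductible. Patient pays $621; OOP now $621.
#2 ($11,110): $1,905 to deductible, leaving $9,205; patient's 40% is $3,682. Cost to patient: $5,587. OOP to date $6,208.
#3 ($7,683): deductible already satisfied, so patient's share is 40% × $7,683 = $3,073.20. Patient pays $3,073.20; OOP now $9,281.20.
#4 ($12,015): deductible already satisfied, so patient's share is 40% × $12,015 = $4,806. That would push OOP to $14,087.20, over the $12,900 cap, so patient pays $12,900 − $9,281.20 = $3,618.80.
#5 ($4,512): deductible already satisfied, so patient's share is 40% × $4,512 = $1,804.80. That would push OOP to $14,704.80, over the $12,900 cap, so patient pays $12,900 − $12,900 = $0.
Summing the patient's payments: $621 + $5,587 + $3,073.20 + $3,618.80 + $0 = $12,900.

$12,900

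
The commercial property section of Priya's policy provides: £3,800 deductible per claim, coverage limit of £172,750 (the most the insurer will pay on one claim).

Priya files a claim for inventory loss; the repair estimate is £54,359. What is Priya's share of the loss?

Less the £3,800 deductible: £54,359 − £3,800 = £50,559.
£50,559 is within the £172,750 limit, so the insurer pays £50,559.
Out of pocket: £54,359 − £50,559 = £3,800.

£3,800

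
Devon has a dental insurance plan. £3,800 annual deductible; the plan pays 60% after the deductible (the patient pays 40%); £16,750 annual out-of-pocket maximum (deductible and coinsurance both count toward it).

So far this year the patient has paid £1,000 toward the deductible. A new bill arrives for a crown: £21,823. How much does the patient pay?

Deductible still to meet: £3,800 − £1,000 = £2,800.
The remaining £19,023 (= £21,823 − £2,800) moves to coinsurance.
Patient's 40% share of £19,023 is £7,609.20.
Patient responsibility before any cap: £2,800 + £7,609.20 = £10,409.20.
Cumulative spending £1,000 + £10,409.20 = £11,409.20 stays under the £16,750 maximum.

£10,409.20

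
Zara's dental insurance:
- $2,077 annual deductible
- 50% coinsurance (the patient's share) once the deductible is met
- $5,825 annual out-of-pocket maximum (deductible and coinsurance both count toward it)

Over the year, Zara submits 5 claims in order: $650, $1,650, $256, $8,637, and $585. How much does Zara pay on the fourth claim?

$3,508.50

#1 ($650): fully absorbed by the deductible. Patient owes $650 (running OOP $650).
#2 ($1,650): deductible takes $1,427, $223 remains; coinsurance $223 × 50% = $111.50. Patient owes $1,538.50 (running OOP $2,188.50).
#3 ($256): 50% coinsurance on $256 = $128. Patient pays $128; OOP now $2,316.50.
#4 ($8,637): deductible already satisfied, so patient's share is 50% × $8,637 = $4,318.50. That would push OOP to $6,635, over the $5,825 cap, so patient pays $5,825 − $2,316.50 = $3,508.50.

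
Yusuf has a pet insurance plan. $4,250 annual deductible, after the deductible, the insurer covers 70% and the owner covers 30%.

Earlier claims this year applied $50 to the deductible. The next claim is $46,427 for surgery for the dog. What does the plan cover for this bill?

Remaining deductible: $4,250 − $50 = $4,200.
The remaining $42,227 (= $46,427 − $4,200) moves to coinsurance.
30% of $42,227 = $12,668.10 falls to the owner.
That puts the owner's cost at $4,200 + $12,668.10 = $16,868.10.
The insurer covers the remainder: $46,427 − $16,868.10 = $29,558.90.

$29,558.90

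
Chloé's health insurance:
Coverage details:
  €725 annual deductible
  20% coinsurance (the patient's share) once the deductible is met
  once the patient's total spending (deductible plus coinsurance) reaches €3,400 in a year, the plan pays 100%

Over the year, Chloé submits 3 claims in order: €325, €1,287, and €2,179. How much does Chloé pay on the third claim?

#1 (€325): entire amount goes to the deductible. Cost to patient: €325. OOP to date €325.
#2 (€1,287): €400 finishes the deductible; €887 goes to coinsurance; coinsurance €887 × 20% = €177.40. Cost to patient: €577.40. OOP to date €902.40.
#3 (€2,179): deductible already satisfied, so patient's share is 20% × €2,179 = €435.80. Patient pays €435.80; OOP now €1,338.20.

€435.80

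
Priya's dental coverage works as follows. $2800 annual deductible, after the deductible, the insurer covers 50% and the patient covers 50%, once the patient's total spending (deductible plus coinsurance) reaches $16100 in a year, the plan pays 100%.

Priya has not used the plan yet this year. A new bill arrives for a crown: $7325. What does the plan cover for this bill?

$2262.50

Nothing has been paid toward the $2800 deductible, so the first $2800 of this charge is applied there.
The remaining $4525 (= $7325 − $2800) moves to coinsurance.
Patient's 50% share of $4525 is $2262.50.
So the patient owes $2800 + $2262.50 = $5062.50 before any cap.
Total out-of-pocket so far would be $0 + $5062.50 = $5062.50, below the $16100 cap — no reduction.
Insurer pays the balance: $7325 − $5062.50 = $2262.50.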